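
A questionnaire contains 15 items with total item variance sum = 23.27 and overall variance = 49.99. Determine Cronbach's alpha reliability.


alpha = (k/(k-1)) * (1 - sum(si^2)/s_total^2)
= (15/14) * (1 - 23.27/49.99)
alpha = 0.5727

0.5727


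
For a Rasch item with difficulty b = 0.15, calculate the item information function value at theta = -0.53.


P = 1/(1+exp(-(-0.53-0.15))) = 0.3363
I = P*(1-P) = 0.3363 * 0.6637
I = 0.2232

0.2232


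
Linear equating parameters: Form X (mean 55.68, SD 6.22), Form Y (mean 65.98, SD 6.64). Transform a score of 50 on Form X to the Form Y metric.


slope = SD_Y / SD_X = 6.64 / 6.22 ~ 1.0675
intercept = mean_Y - slope * mean_X = 65.98 - (6.64 / 6.22) * 55.68 ~ 6.5403
Y = slope * X + intercept. To avoid rounding drift from the rounded slope/intercept, evaluate the equivalent form Y = mean_Y + SD_Y * (X - mean_X) / SD_X at full precision:
Y = 65.98 + 6.64 * (50 - 55.68) / 6.22
Y = 65.98 - 6.64 * 5.68 / 6.22
Y = 65.98 - 37.7152 / 6.22
Y = 65.98 - 6.0635
Y = 59.9165

59.9165


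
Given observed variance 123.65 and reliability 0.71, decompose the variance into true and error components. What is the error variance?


var_true = rxx * var_obs = 0.71 * 123.65 = 87.7915
var_error = var_obs - var_true
var_error = 123.65 - 87.7915
var_error = 35.8585

35.8585


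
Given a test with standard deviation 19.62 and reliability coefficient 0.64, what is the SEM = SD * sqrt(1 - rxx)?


SEM = SD * sqrt(1 - rxx)
SEM = 19.62 * sqrt(1 - 0.64)
SEM = 19.62 * sqrt(0.36) = 19.62 * 0.6
SEM = 11.772

11.772


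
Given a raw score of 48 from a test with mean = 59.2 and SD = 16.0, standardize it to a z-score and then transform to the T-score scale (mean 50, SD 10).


z = (X - mean) / SD = (48 - 59.2) / 16.0
z = -11.2 / 16.0
z = -0.7
T-score = T = 50 + 10z
Carry z at full precision (z = -11.2 / 16.0) into the conversion:
T-score = 50 + 10 * (-11.2 / 16.0) = 50 + -112 / 16.0
T-score = 50 + -7.0
T-score = 43.0

43.0


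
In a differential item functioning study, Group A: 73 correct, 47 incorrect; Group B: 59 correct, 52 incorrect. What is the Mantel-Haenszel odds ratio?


Odds_A = 73/47 = 1.5532
Odds_B = 59/52 = 1.1346
OR = Odds_A / Odds_B = 1.5532 / 1.1346
Exactly, OR = (73 * 52) / (47 * 59) = 3796 / 2773
OR = 1.3689

1.3689


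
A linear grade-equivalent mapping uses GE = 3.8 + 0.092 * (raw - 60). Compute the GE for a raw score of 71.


raw - median = 71 - 60 = 11
slope * diff = 0.092 * 11 = 1.012
GE = 3.8 + 1.012
GE = 4.812

4.812


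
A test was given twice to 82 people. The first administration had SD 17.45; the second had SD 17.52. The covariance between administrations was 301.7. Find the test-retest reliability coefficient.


r = cov(X,Y) / (SD_X * SD_Y)
r = 301.7 / (17.45 * 17.52)
r = 301.7 / 305.724
r = 0.9868

0.9868


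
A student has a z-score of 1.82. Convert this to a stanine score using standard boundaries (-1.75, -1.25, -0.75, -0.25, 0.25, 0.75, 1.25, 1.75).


Stanine boundaries: [-1.75, -1.25, -0.75, -0.25, 0.25, 0.75, 1.25, 1.75]
z = 1.82
Check each boundary:
  z >= -1.75 -> could be stanine 2
  z >= -1.25 -> could be stanine 3
  z >= -0.75 -> could be stanine 4
  z >= -0.25 -> could be stanine 5
  z >= 0.25 -> could be stanine 6
  z >= 0.75 -> could be stanine 7
  z >= 1.25 -> could be stanine 8
  z >= 1.75 -> could be stanine 9
Highest qualifying boundary gives stanine = 9

9


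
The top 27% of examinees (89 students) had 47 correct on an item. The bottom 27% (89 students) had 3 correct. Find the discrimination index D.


p_upper = 47/89 = 0.5281
p_lower = 3/89 = 0.0337
D = 0.5281 - 0.0337 = 0.4944

0.4944


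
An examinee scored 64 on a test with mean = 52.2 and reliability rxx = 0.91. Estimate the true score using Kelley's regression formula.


T_est = rxx * X + (1 - rxx) * mean
T_est = 0.91 * 64 + 0.09 * 52.2
T_est = 58.24 + 4.698
T_est = 62.938

62.938


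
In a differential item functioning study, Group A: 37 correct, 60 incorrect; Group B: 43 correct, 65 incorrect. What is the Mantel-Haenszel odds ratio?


Odds_A = 37/60 = 0.6167
Odds_B = 43/65 = 0.6615
OR = Odds_A / Odds_B = 0.6167 / 0.6615
Exactly, OR = (37 * 65) / (60 * 43) = 2405 / 2580
OR = 0.9322

0.9322


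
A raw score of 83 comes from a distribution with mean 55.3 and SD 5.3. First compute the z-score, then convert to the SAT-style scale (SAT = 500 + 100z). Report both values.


z = (X - mean) / SD = (83 - 55.3) / 5.3
z = 27.7 / 5.3
z = 5.2264
SAT-scale = SAT = 500 + 100z
Carry z at full precision (z = 27.7 / 5.3) into the conversion:
SAT-scale = 500 + 100 * (27.7 / 5.3) = 500 + 2770 / 5.3
SAT-scale = 500 + 522.6415
SAT-scale = 1022.6415

1022.6415


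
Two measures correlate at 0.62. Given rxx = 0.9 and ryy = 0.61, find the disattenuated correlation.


r_corrected = rxy / sqrt(rxx * ryy)
= 0.62 / sqrt(0.9 * 0.61)
= 0.62 / sqrt(0.549)
= 0.62 / 0.740945
r_corrected = 0.8368

0.8368


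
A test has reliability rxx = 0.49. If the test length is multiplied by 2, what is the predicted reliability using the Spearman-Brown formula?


r_new = (n * rxx) / (1 + (n-1) * rxx)
r_new = (2 * 0.49) / (1 + 1 * 0.49)
r_new = 0.98 / 1.49
r_new = 0.6577

0.6577


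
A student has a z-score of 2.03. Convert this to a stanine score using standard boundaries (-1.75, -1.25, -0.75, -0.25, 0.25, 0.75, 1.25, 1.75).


Stanine boundaries: [-1.75, -1.25, -0.75, -0.25, 0.25, 0.75, 1.25, 1.75]
z = 2.03
Check each boundary:
  z >= -1.75 -> could be stanine 2
  z >= -1.25 -> could be stanine 3
  z >= -0.75 -> could be stanine 4
  z >= -0.25 -> could be stanine 5
  z >= 0.25 -> could be stanine 6
  z >= 0.75 -> could be stanine 7
  z >= 1.25 -> could be stanine 8
  z >= 1.75 -> could be stanine 9
Highest qualifying boundary gives stanine = 9

9


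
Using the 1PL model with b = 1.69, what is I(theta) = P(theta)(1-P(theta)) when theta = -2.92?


P = 1/(1+exp(-(-2.92-1.69))) = 0.0099
I = P*(1-P) = 0.0099 * 0.9901
I = 0.0098

0.0098


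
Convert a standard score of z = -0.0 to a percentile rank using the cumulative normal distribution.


CDF(z) = 0.5 * (1 + erf(z/sqrt(2)))
erf(-0.0) = -0.0
CDF = 0.5
Percentile rank = 0.5 * 100 = 50.0

50.0


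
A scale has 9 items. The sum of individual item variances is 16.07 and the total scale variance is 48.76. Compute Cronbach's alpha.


alpha = (k/(k-1)) * (1 - sum(si^2)/s_total^2)
= (9/8) * (1 - 16.07/48.76)
alpha = 0.7542

0.7542


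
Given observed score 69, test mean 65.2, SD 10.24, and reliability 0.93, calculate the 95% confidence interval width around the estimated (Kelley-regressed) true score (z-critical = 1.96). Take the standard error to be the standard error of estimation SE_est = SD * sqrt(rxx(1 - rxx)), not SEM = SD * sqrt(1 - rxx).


True score estimate = 0.93*69 + 0.07*65.2 = 68.734
SE_est = SD * sqrt(rxx * (1 - rxx)) = 10.24 * sqrt(0.93 * 0.07) = 10.24 * sqrt(0.0651) = 2.612705
CI = T_est +/- z * SE_est, so width = 2 * z * SE_est = 2 * 1.96 * 2.612705
Width = 10.2418

10.2418


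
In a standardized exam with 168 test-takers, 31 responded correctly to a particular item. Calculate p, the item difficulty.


Item difficulty p = number correct / total examinees
p = 31 / 168
p = 0.1845

0.1845


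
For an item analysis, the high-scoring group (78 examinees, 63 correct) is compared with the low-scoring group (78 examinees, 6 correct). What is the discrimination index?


p_upper = 63/78 = 0.8077
p_lower = 6/78 = 0.0769
D = 0.8077 - 0.0769 = 0.7308

0.7308


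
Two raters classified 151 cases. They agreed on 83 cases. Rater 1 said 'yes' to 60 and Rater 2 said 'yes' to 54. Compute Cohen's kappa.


P_o = 83/151 = 0.549669
P_e = (60*54 + 91*97) / 22801 = 0.529231
kappa = (P_o - P_e) / (1 - P_e)
kappa = (0.549669 - 0.529231) / (1 - 0.529231)
kappa = 0.0434

0.0434


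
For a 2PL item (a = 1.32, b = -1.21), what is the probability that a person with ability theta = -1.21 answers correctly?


a*(theta - b) = 1.32 * (-1.21 - -1.21) = 0.0
exp(-0.0) = 1.0
P = 1 / (1 + 1.0)
P = 0.5

0.5


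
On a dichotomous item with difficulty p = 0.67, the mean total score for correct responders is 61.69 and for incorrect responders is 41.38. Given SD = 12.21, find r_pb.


q = 1 - p = 0.33
rpb = ((M1 - M0) / SD) * sqrt(p * q)
rpb = ((61.69 - 41.38) / 12.21) * sqrt(0.67 * 0.33)
rpb = 0.7821

0.7821


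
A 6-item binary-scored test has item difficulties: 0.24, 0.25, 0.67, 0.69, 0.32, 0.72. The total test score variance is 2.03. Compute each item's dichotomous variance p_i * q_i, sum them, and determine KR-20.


For each item, compute p_i * q_i:
  Item 1: 0.24 * 0.76 = 0.1824
  Item 2: 0.25 * 0.75 = 0.1875
  Item 3: 0.67 * 0.33 = 0.2211
  Item 4: 0.69 * 0.31 = 0.2139
  Item 5: 0.32 * 0.68 = 0.2176
  Item 6: 0.72 * 0.28 = 0.2016
Sum(p_i * q_i) = 0.1824 + 0.1875 + 0.2211 + 0.2139 + 0.2176 + 0.2016 = 1.2241
KR-20 = (k/(k-1)) * (1 - Sum(p_i*q_i) / Var_total)
= (6/5) * (1 - 1.2241/2.03)
= 1.2 * 0.397
KR-20 = 0.4764

0.4764


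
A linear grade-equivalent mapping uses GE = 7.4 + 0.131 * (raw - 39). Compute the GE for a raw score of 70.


raw - median = 70 - 39 = 31
slope * diff = 0.131 * 31 = 4.061
GE = 7.4 + 4.061
GE = 11.461

11.461


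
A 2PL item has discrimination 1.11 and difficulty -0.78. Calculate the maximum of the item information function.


For 2PL, max info at theta = b = -0.78
I_max = a^2 / 4 = 1.11^2 / 4
= 1.2321 / 4
I_max = 0.308

0.308


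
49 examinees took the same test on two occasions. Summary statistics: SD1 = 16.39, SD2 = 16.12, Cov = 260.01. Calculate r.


r = cov(X,Y) / (SD_X * SD_Y)
r = 260.01 / (16.39 * 16.12)
r = 260.01 / 264.2068
r = 0.9841

0.9841


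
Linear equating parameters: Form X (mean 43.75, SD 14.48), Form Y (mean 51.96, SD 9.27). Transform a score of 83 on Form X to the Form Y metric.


slope = SD_Y / SD_X = 9.27 / 14.48 ~ 0.6402
intercept = mean_Y - slope * mean_X = 51.96 - (9.27 / 14.48) * 43.75 ~ 23.9515
Y = slope * X + intercept. To avoid rounding drift from the rounded slope/intercept, evaluate the equivalent form Y = mean_Y + SD_Y * (X - mean_X) / SD_X at full precision:
Y = 51.96 + 9.27 * (83 - 43.75) / 14.48
Y = 51.96 + 9.27 * 39.25 / 14.48
Y = 51.96 + 363.8475 / 14.48
Y = 51.96 + 25.1276
Y = 77.0876

77.0876


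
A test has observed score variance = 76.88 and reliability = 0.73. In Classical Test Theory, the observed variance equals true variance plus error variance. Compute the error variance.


var_true = rxx * var_obs = 0.73 * 76.88 = 56.1224
var_error = var_obs - var_true
var_error = 76.88 - 56.1224
var_error = 20.7576

20.7576


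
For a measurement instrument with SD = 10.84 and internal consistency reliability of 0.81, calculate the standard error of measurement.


SEM = SD * sqrt(1 - rxx)
SEM = 10.84 * sqrt(1 - 0.81)
SEM = 10.84 * sqrt(0.19) = 10.84 * 0.43589
SEM = 4.725

4.725


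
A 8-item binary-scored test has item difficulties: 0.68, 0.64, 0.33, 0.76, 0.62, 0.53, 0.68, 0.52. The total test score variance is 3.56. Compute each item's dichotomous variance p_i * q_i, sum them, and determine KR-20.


For each item, compute p_i * q_i:
  Item 1: 0.68 * 0.32 = 0.2176
  Item 2: 0.64 * 0.36 = 0.2304
  Item 3: 0.33 * 0.67 = 0.2211
  Item 4: 0.76 * 0.24 = 0.1824
  Item 5: 0.62 * 0.38 = 0.2356
  Item 6: 0.53 * 0.47 = 0.2491
  Item 7: 0.68 * 0.32 = 0.2176
  Item 8: 0.52 * 0.48 = 0.2496
Sum(p_i * q_i) = 0.2176 + 0.2304 + 0.2211 + 0.1824 + 0.2356 + 0.2491 + 0.2176 + 0.2496 = 1.8034
KR-20 = (k/(k-1)) * (1 - Sum(p_i*q_i) / Var_total)
= (8/7) * (1 - 1.8034/3.56)
= 1.1429 * 0.4934
KR-20 = 0.5639

0.5639


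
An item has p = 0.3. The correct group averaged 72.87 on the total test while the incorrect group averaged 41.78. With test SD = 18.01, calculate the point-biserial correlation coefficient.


q = 1 - p = 0.7
rpb = ((M1 - M0) / SD) * sqrt(p * q)
rpb = ((72.87 - 41.78) / 18.01) * sqrt(0.3 * 0.7)
rpb = 0.7911

0.7911


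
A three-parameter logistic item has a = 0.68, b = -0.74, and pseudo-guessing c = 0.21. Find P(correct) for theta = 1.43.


logit = 0.68*(1.43 - -0.74) = 1.4756
P* = 1/(1 + exp(-1.4756)) = 0.8139
P = 0.21 + (1 - 0.21) * 0.8139
P = 0.853

0.853


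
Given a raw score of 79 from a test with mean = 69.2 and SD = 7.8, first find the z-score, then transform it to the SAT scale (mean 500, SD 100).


z = (X - mean) / SD = (79 - 69.2) / 7.8
z = 9.8 / 7.8
z = 1.2564
SAT-scale = SAT = 500 + 100z
Carry z at full precision (z = 9.8 / 7.8) into the conversion:
SAT-scale = 500 + 100 * (9.8 / 7.8) = 500 + 980 / 7.8
SAT-scale = 500 + 125.641
SAT-scale = 625.641

625.641


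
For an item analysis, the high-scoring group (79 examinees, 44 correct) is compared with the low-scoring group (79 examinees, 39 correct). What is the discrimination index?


p_upper = 44/79 = 0.557
p_lower = 39/79 = 0.4937
D = 0.557 - 0.4937 = 0.0633

0.0633


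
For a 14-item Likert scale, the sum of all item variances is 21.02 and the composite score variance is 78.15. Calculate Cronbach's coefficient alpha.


alpha = (k/(k-1)) * (1 - sum(si^2)/s_total^2)
= (14/13) * (1 - 21.02/78.15)
alpha = 0.7873

0.7873


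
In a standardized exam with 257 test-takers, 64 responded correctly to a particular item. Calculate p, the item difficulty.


Item difficulty p = number correct / total examinees
p = 64 / 257
p = 0.249

0.249


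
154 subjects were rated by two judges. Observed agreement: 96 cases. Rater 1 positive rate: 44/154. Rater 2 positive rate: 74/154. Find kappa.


P_o = 96/154 = 0.623377
P_e = (44*74 + 110*80) / 23716 = 0.508349
kappa = (P_o - P_e) / (1 - P_e)
kappa = (0.623377 - 0.508349) / (1 - 0.508349)
kappa = 0.234

0.234


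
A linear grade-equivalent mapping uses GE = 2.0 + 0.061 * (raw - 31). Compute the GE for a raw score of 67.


raw - median = 67 - 31 = 36
slope * diff = 0.061 * 36 = 2.196
GE = 2.0 + 2.196
GE = 4.196

4.196


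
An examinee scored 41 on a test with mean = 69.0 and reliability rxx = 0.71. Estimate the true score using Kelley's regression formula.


T_est = rxx * X + (1 - rxx) * mean
T_est = 0.71 * 41 + 0.29 * 69.0
T_est = 29.11 + 20.01
T_est = 49.12

49.12


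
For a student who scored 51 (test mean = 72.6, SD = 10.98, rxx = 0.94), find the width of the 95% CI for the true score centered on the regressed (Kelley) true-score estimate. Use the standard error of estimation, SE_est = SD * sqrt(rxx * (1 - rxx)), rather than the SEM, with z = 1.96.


True score estimate = 0.94*51 + 0.06*72.6 = 52.296
SE_est = SD * sqrt(rxx * (1 - rxx)) = 10.98 * sqrt(0.94 * 0.06) = 10.98 * sqrt(0.0564) = 2.607606
CI = T_est +/- z * SE_est, so width = 2 * z * SE_est = 2 * 1.96 * 2.607606
Width = 10.2218

10.2218


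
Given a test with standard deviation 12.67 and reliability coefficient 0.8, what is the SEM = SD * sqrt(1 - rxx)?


SEM = SD * sqrt(1 - rxx)
SEM = 12.67 * sqrt(1 - 0.8)
SEM = 12.67 * sqrt(0.2) = 12.67 * 0.447214
SEM = 5.6662

5.6662


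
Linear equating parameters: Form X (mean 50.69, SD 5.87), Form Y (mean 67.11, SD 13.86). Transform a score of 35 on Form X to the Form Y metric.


slope = SD_Y / SD_X = 13.86 / 5.87 ~ 2.3612
intercept = mean_Y - slope * mean_X = 67.11 - (13.86 / 5.87) * 50.69 ~ -52.5771
Y = slope * X + intercept. To avoid rounding drift from the rounded slope/intercept, evaluate the equivalent form Y = mean_Y + SD_Y * (X - mean_X) / SD_X at full precision:
Y = 67.11 + 13.86 * (35 - 50.69) / 5.87
Y = 67.11 - 13.86 * 15.69 / 5.87
Y = 67.11 - 217.4634 / 5.87
Y = 67.11 - 37.0466
Y = 30.0634

30.0634


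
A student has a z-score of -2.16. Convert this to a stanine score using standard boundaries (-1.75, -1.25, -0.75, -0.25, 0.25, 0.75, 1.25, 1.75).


Stanine boundaries: [-1.75, -1.25, -0.75, -0.25, 0.25, 0.75, 1.25, 1.75]
z = -2.16
Check each boundary:
  z < -1.75
  z < -1.25
  z < -0.75
  z < -0.25
  z < 0.25
  z < 0.75
  z < 1.25
  z < 1.75
Highest qualifying boundary gives stanine = 1

1


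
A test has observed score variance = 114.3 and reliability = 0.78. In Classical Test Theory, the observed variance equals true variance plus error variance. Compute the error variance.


var_true = rxx * var_obs = 0.78 * 114.3 = 89.154
var_error = var_obs - var_true
var_error = 114.3 - 89.154
var_error = 25.146

25.146


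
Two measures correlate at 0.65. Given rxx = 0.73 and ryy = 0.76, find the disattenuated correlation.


r_corrected = rxy / sqrt(rxx * ryy)
= 0.65 / sqrt(0.73 * 0.76)
= 0.65 / sqrt(0.5548)
= 0.65 / 0.744849
r_corrected = 0.8727

0.8727


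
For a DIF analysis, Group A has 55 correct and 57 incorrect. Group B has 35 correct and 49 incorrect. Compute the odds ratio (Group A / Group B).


Odds_A = 55/57 = 0.9649
Odds_B = 35/49 = 0.7143
OR = Odds_A / Odds_B = 0.9649 / 0.7143
Exactly, OR = (55 * 49) / (57 * 35) = 2695 / 1995
OR = 1.3509

1.3509


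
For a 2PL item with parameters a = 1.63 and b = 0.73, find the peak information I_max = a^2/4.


For 2PL, max info at theta = b = 0.73
I_max = a^2 / 4 = 1.63^2 / 4
= 2.6569 / 4
I_max = 0.6642

0.6642


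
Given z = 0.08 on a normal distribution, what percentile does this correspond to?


CDF(z) = 0.5 * (1 + erf(z/sqrt(2)))
erf(0.0566) = 0.0638
CDF = 0.5319
Percentile rank = 0.5319 * 100 = 53.19

53.19


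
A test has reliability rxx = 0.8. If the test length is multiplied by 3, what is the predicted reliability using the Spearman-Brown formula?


r_new = (n * rxx) / (1 + (n-1) * rxx)
r_new = (3 * 0.8) / (1 + 2 * 0.8)
r_new = 2.4 / 2.6
r_new = 0.9231

0.9231


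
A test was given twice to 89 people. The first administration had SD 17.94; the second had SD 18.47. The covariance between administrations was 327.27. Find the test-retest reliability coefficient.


r = cov(X,Y) / (SD_X * SD_Y)
r = 327.27 / (17.94 * 18.47)
r = 327.27 / 331.3518
r = 0.9877

0.9877


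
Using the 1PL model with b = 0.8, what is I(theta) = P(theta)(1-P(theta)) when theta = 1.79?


P = 1/(1+exp(-(1.79-0.8))) = 0.7291
I = P*(1-P) = 0.7291 * 0.2709
I = 0.1975

0.1975


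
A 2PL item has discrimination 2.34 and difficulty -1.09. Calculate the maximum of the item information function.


For 2PL, max info at theta = b = -1.09
I_max = a^2 / 4 = 2.34^2 / 4
= 5.4756 / 4
I_max = 1.3689

1.3689


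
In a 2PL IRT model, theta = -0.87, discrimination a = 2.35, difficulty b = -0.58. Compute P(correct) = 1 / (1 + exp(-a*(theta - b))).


a*(theta - b) = 2.35 * (-0.87 - -0.58) = -0.6815
exp(--0.6815) = 1.9768
P = 1 / (1 + 1.9768)
P = 0.3359

0.3359


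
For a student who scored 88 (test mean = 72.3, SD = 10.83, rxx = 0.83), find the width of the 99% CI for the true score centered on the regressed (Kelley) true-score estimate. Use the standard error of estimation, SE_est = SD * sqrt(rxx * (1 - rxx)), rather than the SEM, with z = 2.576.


True score estimate = 0.83*88 + 0.17*72.3 = 85.331
SE_est = SD * sqrt(rxx * (1 - rxx)) = 10.83 * sqrt(0.83 * 0.17) = 10.83 * sqrt(0.1411) = 4.068103
CI = T_est +/- z * SE_est, so width = 2 * z * SE_est = 2 * 2.576 * 4.068103
Width = 20.9589

20.9589


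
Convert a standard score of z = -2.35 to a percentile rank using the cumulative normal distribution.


CDF(z) = 0.5 * (1 + erf(z/sqrt(2)))
erf(-1.6617) = -0.9812
CDF = 0.0094
Percentile rank = 0.0094 * 100 = 0.94

0.94


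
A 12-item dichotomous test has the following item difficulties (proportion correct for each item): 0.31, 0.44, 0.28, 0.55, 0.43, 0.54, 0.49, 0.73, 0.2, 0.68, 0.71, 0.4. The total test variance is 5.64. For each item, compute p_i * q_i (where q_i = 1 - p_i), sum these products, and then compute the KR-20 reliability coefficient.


For each item, compute p_i * q_i:
  Item 1: 0.31 * 0.69 = 0.2139
  Item 2: 0.44 * 0.56 = 0.2464
  Item 3: 0.28 * 0.72 = 0.2016
  Item 4: 0.55 * 0.45 = 0.2475
  Item 5: 0.43 * 0.57 = 0.2451
  Item 6: 0.54 * 0.46 = 0.2484
  Item 7: 0.49 * 0.51 = 0.2499
  Item 8: 0.73 * 0.27 = 0.1971
  Item 9: 0.2 * 0.8 = 0.16
  Item 10: 0.68 * 0.32 = 0.2176
  Item 11: 0.71 * 0.29 = 0.2059
  Item 12: 0.4 * 0.6 = 0.24
Sum(p_i * q_i) = 0.2139 + 0.2464 + 0.2016 + 0.2475 + 0.2451 + 0.2484 + 0.2499 + 0.1971 + 0.16 + 0.2176 + 0.2059 + 0.24 = 2.6734
KR-20 = (k/(k-1)) * (1 - Sum(p_i*q_i) / Var_total)
= (12/11) * (1 - 2.6734/5.64)
= 1.0909 * 0.526
KR-20 = 0.5738

0.5738


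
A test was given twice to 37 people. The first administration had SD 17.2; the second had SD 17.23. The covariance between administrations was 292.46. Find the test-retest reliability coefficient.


r = cov(X,Y) / (SD_X * SD_Y)
r = 292.46 / (17.2 * 17.23)
r = 292.46 / 296.356
r = 0.9869

0.9869


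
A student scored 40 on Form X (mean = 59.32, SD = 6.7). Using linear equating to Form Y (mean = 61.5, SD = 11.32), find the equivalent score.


slope = SD_Y / SD_X = 11.32 / 6.7 ~ 1.6896
intercept = mean_Y - slope * mean_X = 61.5 - (11.32 / 6.7) * 59.32 ~ -38.7242
Y = slope * X + intercept. To avoid rounding drift from the rounded slope/intercept, evaluate the equivalent form Y = mean_Y + SD_Y * (X - mean_X) / SD_X at full precision:
Y = 61.5 + 11.32 * (40 - 59.32) / 6.7
Y = 61.5 - 11.32 * 19.32 / 6.7
Y = 61.5 - 218.7024 / 6.7
Y = 61.5 - 32.6421
Y = 28.8579

28.8579


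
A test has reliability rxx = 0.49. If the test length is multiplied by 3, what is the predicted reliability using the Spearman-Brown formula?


r_new = (n * rxx) / (1 + (n-1) * rxx)
r_new = (3 * 0.49) / (1 + 2 * 0.49)
r_new = 1.47 / 1.98
r_new = 0.7424

0.7424


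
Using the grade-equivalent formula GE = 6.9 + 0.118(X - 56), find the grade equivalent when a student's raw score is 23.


raw - median = 23 - 56 = -33
slope * diff = 0.118 * -33 = -3.894
GE = 6.9 + -3.894
GE = 3.006

3.006


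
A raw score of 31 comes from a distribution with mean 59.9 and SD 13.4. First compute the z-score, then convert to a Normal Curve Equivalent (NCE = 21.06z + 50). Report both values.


z = (X - mean) / SD = (31 - 59.9) / 13.4
z = -28.9 / 13.4
z = -2.1567
NCE = NCE = 21.06z + 50
Carry z at full precision (z = -28.9 / 13.4) into the conversion:
NCE = 21.06 * (-28.9 / 13.4) + 50 = -608.634 / 13.4 + 50
NCE = -45.4204 + 50
NCE = 4.5796

4.5796


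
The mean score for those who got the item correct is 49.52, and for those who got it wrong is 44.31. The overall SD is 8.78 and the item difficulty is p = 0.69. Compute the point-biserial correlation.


q = 1 - p = 0.31
rpb = ((M1 - M0) / SD) * sqrt(p * q)
rpb = ((49.52 - 44.31) / 8.78) * sqrt(0.69 * 0.31)
rpb = 0.2744

0.2744


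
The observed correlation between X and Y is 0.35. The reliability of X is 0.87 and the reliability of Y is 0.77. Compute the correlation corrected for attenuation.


r_corrected = rxy / sqrt(rxx * ryy)
= 0.35 / sqrt(0.87 * 0.77)
= 0.35 / sqrt(0.6699)
= 0.35 / 0.818474
r_corrected = 0.4276

0.4276


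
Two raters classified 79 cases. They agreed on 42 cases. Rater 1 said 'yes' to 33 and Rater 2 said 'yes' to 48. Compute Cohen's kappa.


P_o = 42/79 = 0.531646
P_e = (33*48 + 46*31) / 6241 = 0.482295
kappa = (P_o - P_e) / (1 - P_e)
kappa = (0.531646 - 0.482295) / (1 - 0.482295)
kappa = 0.0953

0.0953


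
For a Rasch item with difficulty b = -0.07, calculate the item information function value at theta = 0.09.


P = 1/(1+exp(-(0.09--0.07))) = 0.5399
I = P*(1-P) = 0.5399 * 0.4601
I = 0.2484

0.2484


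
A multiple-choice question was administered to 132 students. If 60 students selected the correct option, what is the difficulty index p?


Item difficulty p = number correct / total examinees
p = 60 / 132
p = 0.4545

0.4545


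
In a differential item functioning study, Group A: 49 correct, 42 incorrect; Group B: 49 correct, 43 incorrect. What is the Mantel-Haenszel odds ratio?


Odds_A = 49/42 = 1.1667
Odds_B = 49/43 = 1.1395
OR = Odds_A / Odds_B = 1.1667 / 1.1395
Exactly, OR = (49 * 43) / (42 * 49) = 2107 / 2058
OR = 1.0238

1.0238


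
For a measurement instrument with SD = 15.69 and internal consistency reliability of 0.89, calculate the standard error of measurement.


SEM = SD * sqrt(1 - rxx)
SEM = 15.69 * sqrt(1 - 0.89)
SEM = 15.69 * sqrt(0.11) = 15.69 * 0.331662
SEM = 5.2038

5.2038


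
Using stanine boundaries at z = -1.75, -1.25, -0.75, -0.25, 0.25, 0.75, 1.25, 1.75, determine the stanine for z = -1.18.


Stanine boundaries: [-1.75, -1.25, -0.75, -0.25, 0.25, 0.75, 1.25, 1.75]
z = -1.18
Check each boundary:
  z >= -1.75 -> could be stanine 2
  z >= -1.25 -> could be stanine 3
  z < -0.75
  z < -0.25
  z < 0.25
  z < 0.75
  z < 1.25
  z < 1.75
Highest qualifying boundary gives stanine = 3

3


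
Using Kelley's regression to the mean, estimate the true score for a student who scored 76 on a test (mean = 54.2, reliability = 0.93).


T_est = rxx * X + (1 - rxx) * mean
T_est = 0.93 * 76 + 0.07 * 54.2
T_est = 70.68 + 3.794
T_est = 74.474

74.474


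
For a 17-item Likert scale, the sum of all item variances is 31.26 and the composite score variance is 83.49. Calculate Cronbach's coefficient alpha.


alpha = (k/(k-1)) * (1 - sum(si^2)/s_total^2)
= (17/16) * (1 - 31.26/83.49)
alpha = 0.6647

0.6647


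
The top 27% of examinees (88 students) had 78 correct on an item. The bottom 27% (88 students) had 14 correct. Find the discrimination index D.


p_upper = 78/88 = 0.8864
p_lower = 14/88 = 0.1591
D = 0.8864 - 0.1591 = 0.7273

0.7273


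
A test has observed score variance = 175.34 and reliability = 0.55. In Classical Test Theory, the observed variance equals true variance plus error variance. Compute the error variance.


var_true = rxx * var_obs = 0.55 * 175.34 = 96.437
var_error = var_obs - var_true
var_error = 175.34 - 96.437
var_error = 78.903

78.903


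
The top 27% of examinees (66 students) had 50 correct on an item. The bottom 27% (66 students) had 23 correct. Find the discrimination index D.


p_upper = 50/66 = 0.7576
p_lower = 23/66 = 0.3485
D = 0.7576 - 0.3485 = 0.4091

0.4091


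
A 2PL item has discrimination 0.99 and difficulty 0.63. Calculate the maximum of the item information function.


For 2PL, max info at theta = b = 0.63
I_max = a^2 / 4 = 0.99^2 / 4
= 0.9801 / 4
I_max = 0.245

0.245


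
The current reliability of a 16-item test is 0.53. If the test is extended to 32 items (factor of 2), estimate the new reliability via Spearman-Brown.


r_new = (n * rxx) / (1 + (n-1) * rxx)
r_new = (2 * 0.53) / (1 + 1 * 0.53)
r_new = 1.06 / 1.53
r_new = 0.6928

0.6928


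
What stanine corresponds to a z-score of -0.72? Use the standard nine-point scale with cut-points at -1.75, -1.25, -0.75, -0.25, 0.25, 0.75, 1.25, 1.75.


Stanine boundaries: [-1.75, -1.25, -0.75, -0.25, 0.25, 0.75, 1.25, 1.75]
z = -0.72
Check each boundary:
  z >= -1.75 -> could be stanine 2
  z >= -1.25 -> could be stanine 3
  z >= -0.75 -> could be stanine 4
  z < -0.25
  z < 0.25
  z < 0.75
  z < 1.25
  z < 1.75
Highest qualifying boundary gives stanine = 4

4


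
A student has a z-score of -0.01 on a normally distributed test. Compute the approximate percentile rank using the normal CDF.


CDF(z) = 0.5 * (1 + erf(z/sqrt(2)))
erf(-0.0071) = -0.008
CDF = 0.496
Percentile rank = 0.496 * 100 = 49.6

49.6


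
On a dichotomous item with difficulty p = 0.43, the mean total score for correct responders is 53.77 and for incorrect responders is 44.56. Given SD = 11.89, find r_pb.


q = 1 - p = 0.57
rpb = ((M1 - M0) / SD) * sqrt(p * q)
rpb = ((53.77 - 44.56) / 11.89) * sqrt(0.43 * 0.57)
rpb = 0.3835

0.3835


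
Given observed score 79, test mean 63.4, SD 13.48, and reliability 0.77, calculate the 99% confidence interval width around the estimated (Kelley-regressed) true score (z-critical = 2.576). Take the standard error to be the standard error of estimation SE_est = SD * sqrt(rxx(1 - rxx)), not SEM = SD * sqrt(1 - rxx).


True score estimate = 0.77*79 + 0.23*63.4 = 75.412
SE_est = SD * sqrt(rxx * (1 - rxx)) = 13.48 * sqrt(0.77 * 0.23) = 13.48 * sqrt(0.1771) = 5.672822
CI = T_est +/- z * SE_est, so width = 2 * z * SE_est = 2 * 2.576 * 5.672822
Width = 29.2264

29.2264


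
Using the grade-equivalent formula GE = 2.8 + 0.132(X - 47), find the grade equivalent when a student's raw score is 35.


raw - median = 35 - 47 = -12
slope * diff = 0.132 * -12 = -1.584
GE = 2.8 + -1.584
GE = 1.216

1.216


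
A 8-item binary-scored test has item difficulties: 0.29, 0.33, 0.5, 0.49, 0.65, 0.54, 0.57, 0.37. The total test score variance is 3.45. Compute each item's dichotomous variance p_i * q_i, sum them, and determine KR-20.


For each item, compute p_i * q_i:
  Item 1: 0.29 * 0.71 = 0.2059
  Item 2: 0.33 * 0.67 = 0.2211
  Item 3: 0.5 * 0.5 = 0.25
  Item 4: 0.49 * 0.51 = 0.2499
  Item 5: 0.65 * 0.35 = 0.2275
  Item 6: 0.54 * 0.46 = 0.2484
  Item 7: 0.57 * 0.43 = 0.2451
  Item 8: 0.37 * 0.63 = 0.2331
Sum(p_i * q_i) = 0.2059 + 0.2211 + 0.25 + 0.2499 + 0.2275 + 0.2484 + 0.2451 + 0.2331 = 1.881
KR-20 = (k/(k-1)) * (1 - Sum(p_i*q_i) / Var_total)
= (8/7) * (1 - 1.881/3.45)
= 1.1429 * 0.4548
KR-20 = 0.5198

0.5198


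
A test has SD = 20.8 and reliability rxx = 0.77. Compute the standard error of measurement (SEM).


SEM = SD * sqrt(1 - rxx)
SEM = 20.8 * sqrt(1 - 0.77)
SEM = 20.8 * sqrt(0.23) = 20.8 * 0.479583
SEM = 9.9753

9.9753


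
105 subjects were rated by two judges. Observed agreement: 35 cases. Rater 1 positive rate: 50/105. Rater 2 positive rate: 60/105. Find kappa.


P_o = 35/105 = 0.333333
P_e = (50*60 + 55*45) / 11025 = 0.496599
kappa = (P_o - P_e) / (1 - P_e)
kappa = (0.333333 - 0.496599) / (1 - 0.496599)
kappa = -0.3243

-0.3243


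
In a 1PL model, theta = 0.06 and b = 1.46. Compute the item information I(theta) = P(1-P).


P = 1/(1+exp(-(0.06-1.46))) = 0.1978
I = P*(1-P) = 0.1978 * 0.8022
I = 0.1587

0.1587


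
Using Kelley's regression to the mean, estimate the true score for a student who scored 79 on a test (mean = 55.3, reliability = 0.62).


T_est = rxx * X + (1 - rxx) * mean
T_est = 0.62 * 79 + 0.38 * 55.3
T_est = 48.98 + 21.014
T_est = 69.994

69.994


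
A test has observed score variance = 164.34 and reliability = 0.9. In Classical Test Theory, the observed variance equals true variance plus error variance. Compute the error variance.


var_true = rxx * var_obs = 0.9 * 164.34 = 147.906
var_error = var_obs - var_true
var_error = 164.34 - 147.906
var_error = 16.434

16.434


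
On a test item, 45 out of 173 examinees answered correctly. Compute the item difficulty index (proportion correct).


Item difficulty p = number correct / total examinees
p = 45 / 173
p = 0.2601

0.2601


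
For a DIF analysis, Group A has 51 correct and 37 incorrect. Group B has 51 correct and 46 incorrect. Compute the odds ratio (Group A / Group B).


Odds_A = 51/37 = 1.3784
Odds_B = 51/46 = 1.1087
OR = Odds_A / Odds_B = 1.3784 / 1.1087
Exactly, OR = (51 * 46) / (37 * 51) = 2346 / 1887
OR = 1.2432

1.2432


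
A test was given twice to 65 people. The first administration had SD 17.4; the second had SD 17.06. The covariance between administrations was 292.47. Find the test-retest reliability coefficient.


r = cov(X,Y) / (SD_X * SD_Y)
r = 292.47 / (17.4 * 17.06)
r = 292.47 / 296.844
r = 0.9853

0.9853


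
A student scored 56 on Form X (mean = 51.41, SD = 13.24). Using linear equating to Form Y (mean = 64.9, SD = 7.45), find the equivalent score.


slope = SD_Y / SD_X = 7.45 / 13.24 ~ 0.5627
intercept = mean_Y - slope * mean_X = 64.9 - (7.45 / 13.24) * 51.41 ~ 35.9722
Y = slope * X + intercept. To avoid rounding drift from the rounded slope/intercept, evaluate the equivalent form Y = mean_Y + SD_Y * (X - mean_X) / SD_X at full precision:
Y = 64.9 + 7.45 * (56 - 51.41) / 13.24
Y = 64.9 + 7.45 * 4.59 / 13.24
Y = 64.9 + 34.1955 / 13.24
Y = 64.9 + 2.5827
Y = 67.4827

67.4827


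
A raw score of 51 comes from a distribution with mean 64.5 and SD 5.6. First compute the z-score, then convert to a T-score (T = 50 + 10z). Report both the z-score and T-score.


z = (X - mean) / SD = (51 - 64.5) / 5.6
z = -13.5 / 5.6
z = -2.4107
T-score = T = 50 + 10z
Carry z at full precision (z = -13.5 / 5.6) into the conversion:
T-score = 50 + 10 * (-13.5 / 5.6) = 50 + -135 / 5.6
T-score = 50 + -24.1071
T-score = 25.8929

25.8929


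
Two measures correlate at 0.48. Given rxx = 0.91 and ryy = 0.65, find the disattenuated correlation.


r_corrected = rxy / sqrt(rxx * ryy)
= 0.48 / sqrt(0.91 * 0.65)
= 0.48 / sqrt(0.5915)
= 0.48 / 0.76909
r_corrected = 0.6241

0.6241


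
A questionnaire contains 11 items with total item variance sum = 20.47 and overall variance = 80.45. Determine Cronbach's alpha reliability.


alpha = (k/(k-1)) * (1 - sum(si^2)/s_total^2)
= (11/10) * (1 - 20.47/80.45)
alpha = 0.8201

0.8201


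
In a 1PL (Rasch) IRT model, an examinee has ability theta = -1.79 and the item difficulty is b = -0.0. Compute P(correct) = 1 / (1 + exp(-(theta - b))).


theta - b = -1.79 - -0.0 = -1.79
exp(-(theta - b)) = exp(1.79) = 5.9895
P = 1 / (1 + 5.9895)
P = 0.1431

0.1431


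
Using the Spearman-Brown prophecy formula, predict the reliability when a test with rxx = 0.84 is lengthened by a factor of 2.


r_new = (n * rxx) / (1 + (n-1) * rxx)
r_new = (2 * 0.84) / (1 + 1 * 0.84)
r_new = 1.68 / 1.84
r_new = 0.913

0.913


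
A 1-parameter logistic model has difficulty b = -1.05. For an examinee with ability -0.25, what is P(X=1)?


theta - b = -0.25 - -1.05 = 0.8
exp(-(theta - b)) = exp(-0.8) = 0.4493
P = 1 / (1 + 0.4493)
P = 0.69

0.69


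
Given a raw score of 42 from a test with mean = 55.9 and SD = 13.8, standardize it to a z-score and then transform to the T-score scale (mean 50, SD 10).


z = (X - mean) / SD = (42 - 55.9) / 13.8
z = -13.9 / 13.8
z = -1.0072
T-score = T = 50 + 10z
Carry z at full precision (z = -13.9 / 13.8) into the conversion:
T-score = 50 + 10 * (-13.9 / 13.8) = 50 + -139 / 13.8
T-score = 50 + -10.0725
T-score = 39.9275

39.9275


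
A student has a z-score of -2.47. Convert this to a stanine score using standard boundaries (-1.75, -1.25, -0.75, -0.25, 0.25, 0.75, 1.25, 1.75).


Stanine boundaries: [-1.75, -1.25, -0.75, -0.25, 0.25, 0.75, 1.25, 1.75]
z = -2.47
Check each boundary:
  z < -1.75
  z < -1.25
  z < -0.75
  z < -0.25
  z < 0.25
  z < 0.75
  z < 1.25
  z < 1.75
Highest qualifying boundary gives stanine = 1

1


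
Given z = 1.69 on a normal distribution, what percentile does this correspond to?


CDF(z) = 0.5 * (1 + erf(z/sqrt(2)))
erf(1.195) = 0.909
CDF = 0.9545
Percentile rank = 0.9545 * 100 = 95.45

95.45


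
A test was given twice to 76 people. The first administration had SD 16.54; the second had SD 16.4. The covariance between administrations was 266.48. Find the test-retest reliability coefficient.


r = cov(X,Y) / (SD_X * SD_Y)
r = 266.48 / (16.54 * 16.4)
r = 266.48 / 271.256
r = 0.9824

0.9824


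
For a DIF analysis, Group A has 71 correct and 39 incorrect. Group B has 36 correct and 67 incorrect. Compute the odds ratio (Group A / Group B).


Odds_A = 71/39 = 1.8205
Odds_B = 36/67 = 0.5373
OR = Odds_A / Odds_B = 1.8205 / 0.5373
Exactly, OR = (71 * 67) / (39 * 36) = 4757 / 1404
OR = 3.3882

3.3882


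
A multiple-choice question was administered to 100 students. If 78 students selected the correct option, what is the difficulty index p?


Item difficulty p = number correct / total examinees
p = 78 / 100
p = 0.78

0.78


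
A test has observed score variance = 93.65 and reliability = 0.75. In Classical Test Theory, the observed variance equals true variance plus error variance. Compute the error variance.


var_true = rxx * var_obs = 0.75 * 93.65 = 70.2375
var_error = var_obs - var_true
var_error = 93.65 - 70.2375
var_error = 23.4125

23.4125


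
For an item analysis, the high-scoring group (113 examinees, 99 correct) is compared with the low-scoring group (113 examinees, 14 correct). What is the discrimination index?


p_upper = 99/113 = 0.8761
p_lower = 14/113 = 0.1239
D = 0.8761 - 0.1239 = 0.7522

0.7522


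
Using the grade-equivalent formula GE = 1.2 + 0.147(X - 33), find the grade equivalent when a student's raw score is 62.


raw - median = 62 - 33 = 29
slope * diff = 0.147 * 29 = 4.263
GE = 1.2 + 4.263
GE = 5.463

5.463


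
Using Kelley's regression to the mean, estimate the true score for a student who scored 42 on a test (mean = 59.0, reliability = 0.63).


T_est = rxx * X + (1 - rxx) * mean
T_est = 0.63 * 42 + 0.37 * 59.0
T_est = 26.46 + 21.83
T_est = 48.29

48.29


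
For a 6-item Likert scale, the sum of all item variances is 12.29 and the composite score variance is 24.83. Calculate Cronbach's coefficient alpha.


alpha = (k/(k-1)) * (1 - sum(si^2)/s_total^2)
= (6/5) * (1 - 12.29/24.83)
alpha = 0.606

0.606


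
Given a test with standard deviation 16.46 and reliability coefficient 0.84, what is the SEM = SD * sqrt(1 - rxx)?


SEM = SD * sqrt(1 - rxx)
SEM = 16.46 * sqrt(1 - 0.84)
SEM = 16.46 * sqrt(0.16) = 16.46 * 0.4
SEM = 6.584

6.584


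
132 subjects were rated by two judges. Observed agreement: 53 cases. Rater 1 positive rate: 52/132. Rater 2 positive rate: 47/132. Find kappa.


P_o = 53/132 = 0.401515
P_e = (52*47 + 80*85) / 17424 = 0.530533
kappa = (P_o - P_e) / (1 - P_e)
kappa = (0.401515 - 0.530533) / (1 - 0.530533)
kappa = -0.2748

-0.2748


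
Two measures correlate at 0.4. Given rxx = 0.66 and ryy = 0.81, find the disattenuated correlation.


r_corrected = rxy / sqrt(rxx * ryy)
= 0.4 / sqrt(0.66 * 0.81)
= 0.4 / sqrt(0.5346)
= 0.4 / 0.731163
r_corrected = 0.5471

0.5471


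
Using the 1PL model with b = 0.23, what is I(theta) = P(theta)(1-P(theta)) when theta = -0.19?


P = 1/(1+exp(-(-0.19-0.23))) = 0.3965
I = P*(1-P) = 0.3965 * 0.6035
I = 0.2393

0.2393


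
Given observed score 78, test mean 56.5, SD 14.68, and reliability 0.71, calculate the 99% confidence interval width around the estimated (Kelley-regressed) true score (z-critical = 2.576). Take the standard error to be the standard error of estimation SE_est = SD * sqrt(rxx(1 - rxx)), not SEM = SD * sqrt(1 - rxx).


True score estimate = 0.71*78 + 0.29*56.5 = 71.765
SE_est = SD * sqrt(rxx * (1 - rxx)) = 14.68 * sqrt(0.71 * 0.29) = 14.68 * sqrt(0.2059) = 6.661227
CI = T_est +/- z * SE_est, so width = 2 * z * SE_est = 2 * 2.576 * 6.661227
Width = 34.3186

34.3186


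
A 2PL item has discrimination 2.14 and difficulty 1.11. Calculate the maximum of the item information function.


For 2PL, max info at theta = b = 1.11
I_max = a^2 / 4 = 2.14^2 / 4
= 4.5796 / 4
I_max = 1.1449

1.1449


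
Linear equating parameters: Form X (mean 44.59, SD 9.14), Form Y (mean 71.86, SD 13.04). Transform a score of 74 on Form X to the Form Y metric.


slope = SD_Y / SD_X = 13.04 / 9.14 ~ 1.4267
intercept = mean_Y - slope * mean_X = 71.86 - (13.04 / 9.14) * 44.59 ~ 8.2436
Y = slope * X + intercept. To avoid rounding drift from the rounded slope/intercept, evaluate the equivalent form Y = mean_Y + SD_Y * (X - mean_X) / SD_X at full precision:
Y = 71.86 + 13.04 * (74 - 44.59) / 9.14
Y = 71.86 + 13.04 * 29.41 / 9.14
Y = 71.86 + 383.5064 / 9.14
Y = 71.86 + 41.9591
Y = 113.8191

113.8191


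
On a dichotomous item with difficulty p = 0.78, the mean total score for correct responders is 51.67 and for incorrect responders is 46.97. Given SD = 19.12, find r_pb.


q = 1 - p = 0.22
rpb = ((M1 - M0) / SD) * sqrt(p * q)
rpb = ((51.67 - 46.97) / 19.12) * sqrt(0.78 * 0.22)
rpb = 0.1018

0.1018


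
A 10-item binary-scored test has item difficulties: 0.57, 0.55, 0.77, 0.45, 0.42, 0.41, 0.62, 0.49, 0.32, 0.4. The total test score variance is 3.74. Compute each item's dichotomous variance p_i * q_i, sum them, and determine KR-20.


For each item, compute p_i * q_i:
  Item 1: 0.57 * 0.43 = 0.2451
  Item 2: 0.55 * 0.45 = 0.2475
  Item 3: 0.77 * 0.23 = 0.1771
  Item 4: 0.45 * 0.55 = 0.2475
  Item 5: 0.42 * 0.58 = 0.2436
  Item 6: 0.41 * 0.59 = 0.2419
  Item 7: 0.62 * 0.38 = 0.2356
  Item 8: 0.49 * 0.51 = 0.2499
  Item 9: 0.32 * 0.68 = 0.2176
  Item 10: 0.4 * 0.6 = 0.24
Sum(p_i * q_i) = 0.2451 + 0.2475 + 0.1771 + 0.2475 + 0.2436 + 0.2419 + 0.2356 + 0.2499 + 0.2176 + 0.24 = 2.3458
KR-20 = (k/(k-1)) * (1 - Sum(p_i*q_i) / Var_total)
= (10/9) * (1 - 2.3458/3.74)
= 1.1111 * 0.3728
KR-20 = 0.4142

0.4142
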